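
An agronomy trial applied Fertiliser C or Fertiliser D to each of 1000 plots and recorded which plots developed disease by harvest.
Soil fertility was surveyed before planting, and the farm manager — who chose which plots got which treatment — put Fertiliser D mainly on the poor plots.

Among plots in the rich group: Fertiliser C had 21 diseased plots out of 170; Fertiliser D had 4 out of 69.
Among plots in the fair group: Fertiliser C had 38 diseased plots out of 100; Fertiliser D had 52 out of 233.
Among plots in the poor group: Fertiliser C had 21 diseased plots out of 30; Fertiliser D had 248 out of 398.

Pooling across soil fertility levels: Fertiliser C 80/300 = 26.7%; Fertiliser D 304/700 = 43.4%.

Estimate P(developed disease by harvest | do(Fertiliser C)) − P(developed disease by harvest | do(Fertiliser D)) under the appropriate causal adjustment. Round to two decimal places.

+0.10

Soil fertility is set before the fertiliser has any effect — it is not caused by the fertiliser — and it independently drives the outcome. That makes it a confounder, so the causal comparison is within soil fertility levels.
Adjusting over the population distribution of soil fertility: 0.239·(0.124−0.058) + 0.333·(0.380−0.223) + 0.428·(0.700−0.623) = +0.101.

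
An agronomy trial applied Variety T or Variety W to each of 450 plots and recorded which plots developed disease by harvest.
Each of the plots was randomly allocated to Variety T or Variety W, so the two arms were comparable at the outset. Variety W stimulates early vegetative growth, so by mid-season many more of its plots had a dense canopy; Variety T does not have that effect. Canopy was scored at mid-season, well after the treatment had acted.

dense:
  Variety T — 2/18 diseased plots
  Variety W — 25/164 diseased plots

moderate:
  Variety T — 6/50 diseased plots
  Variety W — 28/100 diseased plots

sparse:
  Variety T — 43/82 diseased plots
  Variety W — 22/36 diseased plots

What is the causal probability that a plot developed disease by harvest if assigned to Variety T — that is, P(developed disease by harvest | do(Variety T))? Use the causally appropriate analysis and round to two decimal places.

Mid-season canopy here is a post-treatment variable shaped by the variety; conditioning on it would introduce bias rather than remove it. The overall comparison is the causal one.
So P(outcome | do(Variety T)) is just the pooled rate for Variety T: 51/150 = 0.340.

0.34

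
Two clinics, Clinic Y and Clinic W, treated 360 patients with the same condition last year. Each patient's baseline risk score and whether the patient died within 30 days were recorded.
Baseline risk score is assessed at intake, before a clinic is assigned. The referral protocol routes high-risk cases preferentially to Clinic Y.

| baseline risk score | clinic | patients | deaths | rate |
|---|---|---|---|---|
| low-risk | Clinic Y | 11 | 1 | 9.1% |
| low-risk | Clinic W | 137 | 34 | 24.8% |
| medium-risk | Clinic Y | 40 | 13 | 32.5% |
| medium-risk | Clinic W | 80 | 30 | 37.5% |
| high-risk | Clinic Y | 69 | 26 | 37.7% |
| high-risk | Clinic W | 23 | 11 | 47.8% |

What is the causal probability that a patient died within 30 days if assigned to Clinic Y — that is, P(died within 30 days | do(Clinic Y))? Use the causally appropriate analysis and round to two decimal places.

0.24

The stratified and pooled comparisons disagree (Clinic Y wins within each baseline risk score; Clinic W wins overall), so the answer turns on the causal role of baseline risk score.
Nothing the clinic does changes baseline risk score; the imbalance is an allocation artefact. With baseline risk score also predicting the outcome, the pooled figure is confounded, and the within-stratum comparison is the causal one.
Standardising Clinic Y to the population baseline risk score mix: 0.411·1/11 + 0.333·13/40 + 0.256·26/69 = 0.242.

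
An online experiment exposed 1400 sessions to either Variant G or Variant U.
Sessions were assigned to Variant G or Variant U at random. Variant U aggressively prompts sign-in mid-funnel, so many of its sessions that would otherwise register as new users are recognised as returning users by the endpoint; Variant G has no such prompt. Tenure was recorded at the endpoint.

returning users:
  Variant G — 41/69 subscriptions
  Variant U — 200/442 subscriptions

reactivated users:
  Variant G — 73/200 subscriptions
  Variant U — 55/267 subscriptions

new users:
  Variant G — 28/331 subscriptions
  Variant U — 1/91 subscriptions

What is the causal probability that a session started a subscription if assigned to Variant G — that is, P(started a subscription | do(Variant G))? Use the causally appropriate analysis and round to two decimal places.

The stratified and pooled comparisons disagree (Variant G wins within each user tenure; Variant U wins overall), so the answer turns on the causal role of user tenure.
User tenure here is a post-treatment variable shaped by the variant; conditioning on it would introduce bias rather than remove it. The overall comparison is the causal one.
So P(outcome | do(Variant G)) is just the pooled rate for Variant G: 142/600 = 0.237.

0.24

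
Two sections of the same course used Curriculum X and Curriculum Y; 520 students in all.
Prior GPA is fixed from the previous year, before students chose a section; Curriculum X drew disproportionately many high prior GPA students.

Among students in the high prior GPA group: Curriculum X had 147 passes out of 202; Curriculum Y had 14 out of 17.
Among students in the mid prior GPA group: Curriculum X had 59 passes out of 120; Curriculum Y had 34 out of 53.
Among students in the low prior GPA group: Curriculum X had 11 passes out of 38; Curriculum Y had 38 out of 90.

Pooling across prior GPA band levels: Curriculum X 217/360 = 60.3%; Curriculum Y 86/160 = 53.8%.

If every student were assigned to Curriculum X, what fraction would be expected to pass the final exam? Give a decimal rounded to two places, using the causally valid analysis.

The stratified and pooled comparisons disagree (Curriculum Y wins within each prior GPA band; Curriculum X wins overall), so the answer turns on the causal role of prior GPA band.
Prior GPA band is set before the teaching method has any effect — it is not caused by the teaching method — and it independently drives the outcome. That makes it a confounder, so the causal comparison is within prior GPA band levels.
Standardising Curriculum X to the population prior GPA band mix: 0.421·147/202 + 0.333·59/120 + 0.246·11/38 = 0.541.

0.54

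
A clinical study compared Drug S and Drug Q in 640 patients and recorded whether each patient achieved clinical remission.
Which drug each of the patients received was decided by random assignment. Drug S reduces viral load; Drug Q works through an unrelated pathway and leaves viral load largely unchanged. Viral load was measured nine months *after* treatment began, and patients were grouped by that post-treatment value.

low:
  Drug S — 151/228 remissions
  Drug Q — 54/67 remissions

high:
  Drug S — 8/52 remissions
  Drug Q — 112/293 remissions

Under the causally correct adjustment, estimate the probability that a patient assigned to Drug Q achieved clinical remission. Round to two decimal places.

0.46

Viral load is downstream of the drug. One should not condition on a consequence of treatment, so the overall rates are the right comparison.
So P(outcome | do(Drug Q)) is just the pooled rate for Drug Q: 166/360 = 0.461.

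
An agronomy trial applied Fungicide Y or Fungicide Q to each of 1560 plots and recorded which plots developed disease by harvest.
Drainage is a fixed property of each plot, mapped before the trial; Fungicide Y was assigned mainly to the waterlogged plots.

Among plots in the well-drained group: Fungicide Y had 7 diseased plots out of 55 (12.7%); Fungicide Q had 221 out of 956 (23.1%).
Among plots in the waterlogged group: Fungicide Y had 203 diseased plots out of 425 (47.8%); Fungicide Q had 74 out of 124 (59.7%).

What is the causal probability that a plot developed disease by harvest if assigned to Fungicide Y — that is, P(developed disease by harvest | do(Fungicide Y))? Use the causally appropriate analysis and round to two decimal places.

0.25

Here field drainage is a common cause — it drives both which fungicide a case falls under and the outcome. The crude comparison mixes populations; the stratum-specific rates are the causally relevant ones.
Standardising Fungicide Y to the population field drainage mix: 0.648·7/55 + 0.352·203/425 = 0.251.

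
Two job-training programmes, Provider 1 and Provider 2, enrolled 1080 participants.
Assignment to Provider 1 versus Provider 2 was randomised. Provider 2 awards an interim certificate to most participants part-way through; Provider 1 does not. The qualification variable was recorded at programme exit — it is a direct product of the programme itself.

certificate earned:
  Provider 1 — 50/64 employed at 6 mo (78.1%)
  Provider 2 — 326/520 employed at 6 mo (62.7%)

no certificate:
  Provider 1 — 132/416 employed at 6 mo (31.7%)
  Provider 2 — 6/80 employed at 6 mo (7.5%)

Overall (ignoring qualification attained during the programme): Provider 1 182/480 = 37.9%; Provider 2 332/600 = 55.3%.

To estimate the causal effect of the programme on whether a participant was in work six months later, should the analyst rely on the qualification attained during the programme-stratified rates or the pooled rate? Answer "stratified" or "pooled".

pooled

Because the programme influences qualification attained during the programme, qualification attained during the programme is a post-treatment mediator, not a confounder. Stratifying on it would bias the estimate; the causal effect is the crude pooled difference.
Pooled: Provider 1 37.9% vs Provider 2 55.3%; Provider 2 is higher overall.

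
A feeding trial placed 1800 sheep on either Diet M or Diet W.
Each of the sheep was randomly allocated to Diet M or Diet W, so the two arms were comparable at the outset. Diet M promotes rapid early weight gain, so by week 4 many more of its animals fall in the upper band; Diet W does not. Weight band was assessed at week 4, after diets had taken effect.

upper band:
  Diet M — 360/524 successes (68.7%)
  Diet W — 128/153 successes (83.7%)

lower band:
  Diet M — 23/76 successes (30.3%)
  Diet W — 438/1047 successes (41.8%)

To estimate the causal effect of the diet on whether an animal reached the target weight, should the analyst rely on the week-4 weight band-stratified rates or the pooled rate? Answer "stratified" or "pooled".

pooled

Week-4 weight band is downstream of the diet. One should not condition on a consequence of treatment, so the overall rates are the right comparison.
Pooled: Diet M 63.8% vs Diet W 47.2%; Diet M is higher overall.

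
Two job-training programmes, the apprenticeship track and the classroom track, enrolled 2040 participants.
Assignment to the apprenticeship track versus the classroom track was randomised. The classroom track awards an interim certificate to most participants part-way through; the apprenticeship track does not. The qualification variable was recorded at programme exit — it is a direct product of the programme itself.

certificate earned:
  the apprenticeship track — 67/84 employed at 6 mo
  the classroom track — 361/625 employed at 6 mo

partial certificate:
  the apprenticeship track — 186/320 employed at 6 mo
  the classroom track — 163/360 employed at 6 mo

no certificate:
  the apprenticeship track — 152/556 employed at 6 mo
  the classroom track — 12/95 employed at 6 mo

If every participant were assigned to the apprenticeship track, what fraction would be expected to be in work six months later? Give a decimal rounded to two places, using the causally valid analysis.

Qualification attained during the programme is recorded after the programme and is itself shifted by it — it sits on the causal path from programme to outcome. Conditioning on a mediator would strip out part of the effect we want; the pooled comparison gives the total causal effect.
So P(outcome | do(the apprenticeship track)) is just the pooled rate for the apprenticeship track: 405/960 = 0.422.

0.42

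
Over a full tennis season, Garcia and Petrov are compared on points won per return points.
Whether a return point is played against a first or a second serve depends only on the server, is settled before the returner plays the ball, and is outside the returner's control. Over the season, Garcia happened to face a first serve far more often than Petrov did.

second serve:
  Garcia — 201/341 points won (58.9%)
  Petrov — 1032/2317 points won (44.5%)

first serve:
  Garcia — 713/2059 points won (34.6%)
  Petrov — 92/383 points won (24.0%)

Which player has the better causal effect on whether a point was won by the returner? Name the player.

The serve type-specific comparison favours Garcia throughout, but the pooled figures favour Petrov. The question is whether to condition on serve type.
Here serve type is a common cause — it drives both which player a case falls under and the outcome. The crude comparison mixes populations; the stratum-specific rates are the causally relevant ones.
Within each level — second serve: 58.9% vs 44.5%; first serve: 34.6% vs 24.0% — Garcia is higher every time.

Garcia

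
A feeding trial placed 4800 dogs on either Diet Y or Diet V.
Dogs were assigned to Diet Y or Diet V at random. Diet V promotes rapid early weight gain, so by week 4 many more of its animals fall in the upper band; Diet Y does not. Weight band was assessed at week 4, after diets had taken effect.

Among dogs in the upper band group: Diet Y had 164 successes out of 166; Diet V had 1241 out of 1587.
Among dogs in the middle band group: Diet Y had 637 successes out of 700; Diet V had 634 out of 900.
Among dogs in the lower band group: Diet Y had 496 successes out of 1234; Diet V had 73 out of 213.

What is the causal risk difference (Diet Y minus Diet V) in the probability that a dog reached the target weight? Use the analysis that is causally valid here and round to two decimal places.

Week-4 weight band is downstream of the diet. One should not condition on a consequence of treatment, so the overall rates are the right comparison.
The causal difference is the pooled difference: 0.618 − 0.721 = -0.104.

-0.10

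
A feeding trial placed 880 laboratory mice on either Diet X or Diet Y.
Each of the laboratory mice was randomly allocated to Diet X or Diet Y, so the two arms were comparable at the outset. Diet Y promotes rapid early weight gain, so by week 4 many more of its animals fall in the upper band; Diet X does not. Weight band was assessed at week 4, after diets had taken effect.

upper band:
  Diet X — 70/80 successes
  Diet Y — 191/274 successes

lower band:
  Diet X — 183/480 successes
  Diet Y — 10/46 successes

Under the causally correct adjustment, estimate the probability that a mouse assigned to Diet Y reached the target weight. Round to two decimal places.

0.63

Within every week-4 weight band level Diet X has the higher rate, yet pooled Diet Y does — Simpson's reversal.
Week-4 weight band here is a post-treatment variable shaped by the diet; conditioning on it would introduce bias rather than remove it. The overall comparison is the causal one.
So P(outcome | do(Diet Y)) is just the pooled rate for Diet Y: 201/320 = 0.628.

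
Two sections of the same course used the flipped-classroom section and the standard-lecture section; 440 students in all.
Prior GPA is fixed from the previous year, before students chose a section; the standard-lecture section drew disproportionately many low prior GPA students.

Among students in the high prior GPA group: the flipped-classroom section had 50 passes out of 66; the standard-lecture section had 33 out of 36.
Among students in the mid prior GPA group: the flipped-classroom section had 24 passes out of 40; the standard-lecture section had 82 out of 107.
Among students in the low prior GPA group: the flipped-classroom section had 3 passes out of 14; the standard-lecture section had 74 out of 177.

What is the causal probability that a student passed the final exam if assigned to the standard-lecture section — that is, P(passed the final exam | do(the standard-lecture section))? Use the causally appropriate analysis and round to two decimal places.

0.65

Since prior GPA band is a pre-existing factor (not a product of the teaching method) and it affects the outcome on its own, it is a confounder. The stratified rates, not the pooled rate, identify the causal effect.
Standardising the standard-lecture section to the population prior GPA band mix: 0.232·33/36 + 0.334·82/107 + 0.434·74/177 = 0.650.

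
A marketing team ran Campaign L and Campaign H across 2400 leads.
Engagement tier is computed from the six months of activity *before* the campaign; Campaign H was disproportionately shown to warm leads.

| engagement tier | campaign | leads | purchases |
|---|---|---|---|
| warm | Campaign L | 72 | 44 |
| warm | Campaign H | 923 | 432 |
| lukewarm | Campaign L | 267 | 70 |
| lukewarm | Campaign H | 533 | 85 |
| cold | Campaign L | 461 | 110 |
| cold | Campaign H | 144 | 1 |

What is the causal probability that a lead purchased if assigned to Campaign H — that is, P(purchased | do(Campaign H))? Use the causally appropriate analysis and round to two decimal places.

The stratified and pooled comparisons disagree (Campaign L wins within each engagement tier; Campaign H wins overall), so the answer turns on the causal role of engagement tier.
Engagement tier is set before the campaign has any effect — it is not caused by the campaign — and it independently drives the outcome. That makes it a confounder, so the causal comparison is within engagement tier levels.
Standardising Campaign H to the population engagement tier mix: 0.415·432/923 + 0.333·85/533 + 0.252·1/144 = 0.249.

0.25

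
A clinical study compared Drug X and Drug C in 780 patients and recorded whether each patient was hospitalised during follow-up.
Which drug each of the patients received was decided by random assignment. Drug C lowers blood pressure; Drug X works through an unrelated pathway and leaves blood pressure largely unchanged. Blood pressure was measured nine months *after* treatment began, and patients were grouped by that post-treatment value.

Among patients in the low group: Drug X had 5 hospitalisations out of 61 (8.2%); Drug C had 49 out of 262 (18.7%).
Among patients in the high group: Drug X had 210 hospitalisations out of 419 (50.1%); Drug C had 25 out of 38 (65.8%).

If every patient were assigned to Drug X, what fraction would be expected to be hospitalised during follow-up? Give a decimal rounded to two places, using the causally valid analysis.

0.45

Because the drug influences blood pressure, blood pressure is a post-treatment mediator, not a confounder. Stratifying on it would bias the estimate; the causal effect is the crude pooled difference.
So P(outcome | do(Drug X)) is just the pooled rate for Drug X: 215/480 = 0.448.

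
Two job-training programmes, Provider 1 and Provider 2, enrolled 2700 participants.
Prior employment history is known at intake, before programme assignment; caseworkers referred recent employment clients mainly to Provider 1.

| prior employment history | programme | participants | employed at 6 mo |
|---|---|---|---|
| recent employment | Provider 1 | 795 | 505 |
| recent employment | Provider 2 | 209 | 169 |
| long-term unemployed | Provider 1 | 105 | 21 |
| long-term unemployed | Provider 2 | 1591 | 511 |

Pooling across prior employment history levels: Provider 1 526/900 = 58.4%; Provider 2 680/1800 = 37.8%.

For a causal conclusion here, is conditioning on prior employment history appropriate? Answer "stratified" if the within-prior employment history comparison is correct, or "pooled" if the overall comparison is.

Here prior employment history is a common cause — it drives both which programme a case falls under and the outcome. The crude comparison mixes populations; the stratum-specific rates are the causally relevant ones.
Within each level — recent employment: 63.5% vs 80.9%; long-term unemployed: 20.0% vs 32.1% — Provider 2 is higher every time.

stratified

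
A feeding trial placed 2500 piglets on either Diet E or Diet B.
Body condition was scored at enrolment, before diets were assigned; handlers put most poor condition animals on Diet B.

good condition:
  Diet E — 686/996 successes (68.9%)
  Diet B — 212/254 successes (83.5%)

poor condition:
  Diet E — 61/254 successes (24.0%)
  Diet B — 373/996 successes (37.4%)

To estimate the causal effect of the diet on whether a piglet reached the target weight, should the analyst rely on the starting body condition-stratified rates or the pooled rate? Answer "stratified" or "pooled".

Nothing the diet does changes starting body condition; the imbalance is an allocation artefact. With starting body condition also predicting the outcome, the pooled figure is confounded, and the within-stratum comparison is the causal one.
Within each level — good condition: 68.9% vs 83.5%; poor condition: 24.0% vs 37.4% — Diet B is higher every time.

stratified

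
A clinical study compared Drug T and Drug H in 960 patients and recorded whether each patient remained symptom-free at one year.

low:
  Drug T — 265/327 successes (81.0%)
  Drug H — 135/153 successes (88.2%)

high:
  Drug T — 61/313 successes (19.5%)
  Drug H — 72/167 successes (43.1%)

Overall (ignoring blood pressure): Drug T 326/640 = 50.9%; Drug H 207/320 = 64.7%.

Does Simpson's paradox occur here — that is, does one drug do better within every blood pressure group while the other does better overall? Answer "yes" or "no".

no

Within each blood pressure level (low 81.0% vs 88.2%; high 19.5% vs 43.1%), Drug H has the higher rate every time. Pooled: 50.9% vs 64.7% — Drug H has the higher rate overall. They agree.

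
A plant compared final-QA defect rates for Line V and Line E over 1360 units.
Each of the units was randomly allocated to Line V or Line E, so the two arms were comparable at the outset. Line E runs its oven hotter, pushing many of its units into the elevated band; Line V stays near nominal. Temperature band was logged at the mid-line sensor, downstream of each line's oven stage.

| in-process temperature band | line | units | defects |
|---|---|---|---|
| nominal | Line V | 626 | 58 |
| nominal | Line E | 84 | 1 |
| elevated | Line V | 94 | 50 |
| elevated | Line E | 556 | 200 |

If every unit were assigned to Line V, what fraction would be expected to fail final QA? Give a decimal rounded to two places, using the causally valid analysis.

The stratified and pooled comparisons disagree (Line E wins within each in-process temperature band; Line V wins overall), so the answer turns on the causal role of in-process temperature band.
In-process temperature band is downstream of the line. One should not condition on a consequence of treatment, so the overall rates are the right comparison.
So P(outcome | do(Line V)) is just the pooled rate for Line V: 108/720 = 0.150.

0.15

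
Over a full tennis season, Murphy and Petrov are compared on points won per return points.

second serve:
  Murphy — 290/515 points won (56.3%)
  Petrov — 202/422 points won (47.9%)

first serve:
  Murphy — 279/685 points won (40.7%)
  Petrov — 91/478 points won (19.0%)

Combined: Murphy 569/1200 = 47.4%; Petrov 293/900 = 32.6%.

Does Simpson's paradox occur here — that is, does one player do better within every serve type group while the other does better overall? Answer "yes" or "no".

no

Within each serve type level (second serve 56.3% vs 47.9%; first serve 40.7% vs 19.0%), Murphy has the higher rate every time. Pooled: 47.4% vs 32.6% — Murphy has the higher rate overall. They agree.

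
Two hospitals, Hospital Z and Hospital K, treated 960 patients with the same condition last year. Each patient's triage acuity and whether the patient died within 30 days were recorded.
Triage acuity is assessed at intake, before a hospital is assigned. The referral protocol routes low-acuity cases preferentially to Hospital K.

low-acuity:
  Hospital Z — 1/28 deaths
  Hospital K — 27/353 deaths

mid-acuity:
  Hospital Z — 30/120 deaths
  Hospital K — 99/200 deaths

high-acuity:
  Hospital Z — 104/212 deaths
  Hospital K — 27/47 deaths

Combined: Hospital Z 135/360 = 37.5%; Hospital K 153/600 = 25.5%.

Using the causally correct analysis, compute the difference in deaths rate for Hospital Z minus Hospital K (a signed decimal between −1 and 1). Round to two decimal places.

Within every triage acuity level Hospital Z has the lower rate, yet pooled Hospital K does — Simpson's reversal.
Triage acuity differs across hospitals for reasons unrelated to any effect of the hospital itself, and it separately predicts the outcome — a classic confounder. We must compare within triage acuity levels.
Adjusting over the population distribution of triage acuity: 0.397·(0.036−0.076) + 0.333·(0.250−0.495) + 0.270·(0.491−0.574) = -0.120.

-0.12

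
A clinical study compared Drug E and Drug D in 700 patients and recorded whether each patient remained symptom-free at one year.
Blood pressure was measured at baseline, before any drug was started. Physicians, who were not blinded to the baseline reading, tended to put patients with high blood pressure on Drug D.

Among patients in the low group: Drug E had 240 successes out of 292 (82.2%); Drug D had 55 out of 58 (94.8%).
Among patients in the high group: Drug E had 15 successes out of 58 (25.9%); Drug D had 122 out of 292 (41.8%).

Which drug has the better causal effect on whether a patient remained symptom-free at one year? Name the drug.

Drug D

Nothing the drug does changes blood pressure; the imbalance is an allocation artefact. With blood pressure also predicting the outcome, the pooled figure is confounded, and the within-stratum comparison is the causal one.
Within each level — low: 82.2% vs 94.8%; high: 25.9% vs 41.8% — Drug D is higher every time.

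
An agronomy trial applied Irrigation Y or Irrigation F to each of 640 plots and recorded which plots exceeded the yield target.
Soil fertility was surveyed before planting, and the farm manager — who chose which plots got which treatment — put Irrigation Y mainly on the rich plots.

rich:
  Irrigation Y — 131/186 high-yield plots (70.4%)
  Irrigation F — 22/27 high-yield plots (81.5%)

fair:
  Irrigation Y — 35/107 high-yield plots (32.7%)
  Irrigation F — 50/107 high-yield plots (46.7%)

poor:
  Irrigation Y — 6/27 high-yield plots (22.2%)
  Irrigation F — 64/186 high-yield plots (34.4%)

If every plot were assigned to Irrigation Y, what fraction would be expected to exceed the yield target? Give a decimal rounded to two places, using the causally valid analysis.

0.42

The soil fertility-specific comparison favours Irrigation F throughout, but the pooled figures favour Irrigation Y. The question is whether to condition on soil fertility.
Soil fertility satisfies the back-door criterion: it is not a descendant of the irrigation, and it blocks the spurious path from irrigation to outcome. Adjusting for it (i.e., using the within-soil fertility rates) gives the causal effect.
Standardising Irrigation Y to the population soil fertility mix: 0.333·131/186 + 0.334·35/107 + 0.333·6/27 = 0.418.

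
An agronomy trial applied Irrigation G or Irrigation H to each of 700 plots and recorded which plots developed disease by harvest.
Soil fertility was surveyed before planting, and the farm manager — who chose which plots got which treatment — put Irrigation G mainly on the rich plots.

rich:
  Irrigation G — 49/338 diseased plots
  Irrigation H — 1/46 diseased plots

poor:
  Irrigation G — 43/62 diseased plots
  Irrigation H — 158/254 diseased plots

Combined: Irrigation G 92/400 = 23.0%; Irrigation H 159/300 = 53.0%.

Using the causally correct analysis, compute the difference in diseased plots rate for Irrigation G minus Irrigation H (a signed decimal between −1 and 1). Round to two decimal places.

Soil fertility satisfies the back-door criterion: it is not a descendant of the irrigation, and it blocks the spurious path from irrigation to outcome. Adjusting for it (i.e., using the within-soil fertility rates) gives the causal effect.
Adjusting over the population distribution of soil fertility: 0.549·(0.145−0.022) + 0.451·(0.694−0.622) = +0.100.

+0.10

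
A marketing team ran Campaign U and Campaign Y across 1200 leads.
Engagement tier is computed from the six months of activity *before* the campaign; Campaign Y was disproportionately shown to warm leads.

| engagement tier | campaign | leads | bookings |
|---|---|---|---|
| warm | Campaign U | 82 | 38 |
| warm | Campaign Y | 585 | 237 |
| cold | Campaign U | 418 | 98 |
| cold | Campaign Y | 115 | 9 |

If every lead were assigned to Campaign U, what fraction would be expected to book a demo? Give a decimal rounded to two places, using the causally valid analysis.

Engagement tier is set before the campaign has any effect — it is not caused by the campaign — and it independently drives the outcome. That makes it a confounder, so the causal comparison is within engagement tier levels.
Standardising Campaign U to the population engagement tier mix: 0.556·38/82 + 0.444·98/418 = 0.362.

0.36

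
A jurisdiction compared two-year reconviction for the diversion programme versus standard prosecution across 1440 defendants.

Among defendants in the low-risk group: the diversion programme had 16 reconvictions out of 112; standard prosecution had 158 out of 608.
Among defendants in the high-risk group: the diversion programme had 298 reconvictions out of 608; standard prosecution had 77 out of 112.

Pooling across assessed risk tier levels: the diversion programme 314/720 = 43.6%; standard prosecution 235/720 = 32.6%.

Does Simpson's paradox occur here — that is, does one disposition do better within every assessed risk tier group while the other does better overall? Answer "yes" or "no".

Within each assessed risk tier level (low-risk 14.3% vs 26.0%; high-risk 49.0% vs 68.8%), the diversion programme has the lower rate every time. Pooled: 43.6% vs 32.6% — standard prosecution has the lower rate overall. The two comparisons disagree.

yes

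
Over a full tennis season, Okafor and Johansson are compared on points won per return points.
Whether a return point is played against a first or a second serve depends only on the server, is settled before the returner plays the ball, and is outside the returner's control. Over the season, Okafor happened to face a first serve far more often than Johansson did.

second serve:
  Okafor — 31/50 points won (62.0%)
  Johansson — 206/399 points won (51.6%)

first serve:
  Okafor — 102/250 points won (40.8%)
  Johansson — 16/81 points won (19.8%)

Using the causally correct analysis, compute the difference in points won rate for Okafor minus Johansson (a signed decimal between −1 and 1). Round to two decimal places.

Nothing the player does changes serve type; the imbalance is an allocation artefact. With serve type also predicting the outcome, the pooled figure is confounded, and the within-stratum comparison is the causal one.
Adjusting over the population distribution of serve type: 0.576·(0.620−0.516) + 0.424·(0.408−0.198) = +0.149.

+0.15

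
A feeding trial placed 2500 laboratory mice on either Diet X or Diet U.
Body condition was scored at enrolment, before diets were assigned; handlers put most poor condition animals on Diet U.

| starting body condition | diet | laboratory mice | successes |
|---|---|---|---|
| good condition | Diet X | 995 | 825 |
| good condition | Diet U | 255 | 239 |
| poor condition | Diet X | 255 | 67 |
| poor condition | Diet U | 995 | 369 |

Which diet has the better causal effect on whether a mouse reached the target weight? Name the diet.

Diet U

Within every starting body condition level Diet U has the higher rate, yet pooled Diet X does — Simpson's reversal.
Here starting body condition is a common cause — it drives both which diet a case falls under and the outcome. The crude comparison mixes populations; the stratum-specific rates are the causally relevant ones.
Within each level — good condition: 82.9% vs 93.7%; poor condition: 26.3% vs 37.1% — Diet U is higher every time.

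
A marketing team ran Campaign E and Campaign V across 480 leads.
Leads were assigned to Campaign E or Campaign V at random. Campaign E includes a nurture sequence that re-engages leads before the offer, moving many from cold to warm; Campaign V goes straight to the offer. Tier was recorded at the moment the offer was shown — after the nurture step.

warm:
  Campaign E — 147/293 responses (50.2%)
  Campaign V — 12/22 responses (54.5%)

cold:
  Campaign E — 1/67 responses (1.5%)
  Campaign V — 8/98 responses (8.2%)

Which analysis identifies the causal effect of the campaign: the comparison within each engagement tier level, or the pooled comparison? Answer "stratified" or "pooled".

Engagement tier is downstream of the campaign. One should not condition on a consequence of treatment, so the overall rates are the right comparison.
Pooled: Campaign E 41.1% vs Campaign V 16.7%; Campaign E is higher overall.

pooled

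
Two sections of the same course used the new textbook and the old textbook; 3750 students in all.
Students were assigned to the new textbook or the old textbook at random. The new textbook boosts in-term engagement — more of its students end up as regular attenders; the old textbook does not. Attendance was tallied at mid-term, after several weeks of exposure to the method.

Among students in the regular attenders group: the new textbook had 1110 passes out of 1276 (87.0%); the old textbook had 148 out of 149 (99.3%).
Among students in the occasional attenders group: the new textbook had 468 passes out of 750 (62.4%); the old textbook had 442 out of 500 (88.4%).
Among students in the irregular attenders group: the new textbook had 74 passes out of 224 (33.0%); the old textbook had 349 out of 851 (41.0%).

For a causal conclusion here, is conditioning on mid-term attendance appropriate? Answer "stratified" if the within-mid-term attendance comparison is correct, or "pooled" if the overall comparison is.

pooled

Within every mid-term attendance level the old textbook has the higher rate, yet pooled the new textbook does — Simpson's reversal.
Mid-term attendance lies on the pathway teaching method → mid-term attendance → outcome, so adjusting for it blocks the indirect effect. For the total causal effect of teaching method, use the unadjusted pooled rates.
Pooled: the new textbook 73.4% vs the old textbook 62.6%; the new textbook is higher overall.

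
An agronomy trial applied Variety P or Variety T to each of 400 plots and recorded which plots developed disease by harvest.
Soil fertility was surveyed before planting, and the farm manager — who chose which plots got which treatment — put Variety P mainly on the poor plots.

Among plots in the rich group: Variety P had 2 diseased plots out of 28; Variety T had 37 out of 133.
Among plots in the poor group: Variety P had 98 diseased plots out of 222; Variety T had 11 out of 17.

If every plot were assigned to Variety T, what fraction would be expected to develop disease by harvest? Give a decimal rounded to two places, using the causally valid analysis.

0.50

Soil fertility differs across varietys for reasons unrelated to any effect of the variety itself, and it separately predicts the outcome — a classic confounder. We must compare within soil fertility levels.
Standardising Variety T to the population soil fertility mix: 0.403·37/133 + 0.598·11/17 = 0.499.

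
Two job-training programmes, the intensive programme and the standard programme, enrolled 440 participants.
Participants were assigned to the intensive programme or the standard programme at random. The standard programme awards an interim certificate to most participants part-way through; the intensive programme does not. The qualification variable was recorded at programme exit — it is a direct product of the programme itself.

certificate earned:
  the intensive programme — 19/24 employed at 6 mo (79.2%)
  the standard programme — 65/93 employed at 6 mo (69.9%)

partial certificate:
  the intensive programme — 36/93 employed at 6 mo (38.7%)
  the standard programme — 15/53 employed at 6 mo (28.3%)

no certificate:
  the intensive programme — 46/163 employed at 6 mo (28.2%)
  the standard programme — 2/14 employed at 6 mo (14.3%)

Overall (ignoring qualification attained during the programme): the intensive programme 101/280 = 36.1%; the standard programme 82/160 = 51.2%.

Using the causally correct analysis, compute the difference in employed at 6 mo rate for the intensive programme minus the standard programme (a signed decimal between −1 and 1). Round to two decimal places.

-0.15

The qualification attained during the programme-specific comparison favours the intensive programme throughout, but the pooled figures favour the standard programme. The question is whether to condition on qualification attained during the programme.
Qualification attained during the programme here is a post-treatment variable shaped by the programme; conditioning on it would introduce bias rather than remove it. The overall comparison is the causal one.
The causal difference is the pooled difference: 0.361 − 0.512 = -0.152.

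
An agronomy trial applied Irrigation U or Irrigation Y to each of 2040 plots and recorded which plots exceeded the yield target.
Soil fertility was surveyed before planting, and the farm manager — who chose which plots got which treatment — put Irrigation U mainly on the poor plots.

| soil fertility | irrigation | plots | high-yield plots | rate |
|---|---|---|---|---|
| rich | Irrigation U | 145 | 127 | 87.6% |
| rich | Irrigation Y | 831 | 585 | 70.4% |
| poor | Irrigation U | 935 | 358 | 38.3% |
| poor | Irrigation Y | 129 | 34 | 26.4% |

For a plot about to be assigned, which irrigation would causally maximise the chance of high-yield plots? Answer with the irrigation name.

Irrigation U

Soil fertility differs across irrigations for reasons unrelated to any effect of the irrigation itself, and it separately predicts the outcome — a classic confounder. We must compare within soil fertility levels.
Within each level — rich: 87.6% vs 70.4%; poor: 38.3% vs 26.4% — Irrigation U is higher every time.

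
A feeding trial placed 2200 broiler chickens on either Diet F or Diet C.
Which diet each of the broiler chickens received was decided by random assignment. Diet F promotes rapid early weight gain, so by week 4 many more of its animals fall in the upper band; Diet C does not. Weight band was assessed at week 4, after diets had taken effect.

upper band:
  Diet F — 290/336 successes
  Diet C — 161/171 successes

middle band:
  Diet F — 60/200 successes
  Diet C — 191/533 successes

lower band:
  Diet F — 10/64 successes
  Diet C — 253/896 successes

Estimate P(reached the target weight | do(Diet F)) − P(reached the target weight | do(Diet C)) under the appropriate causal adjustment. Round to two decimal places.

Because the diet influences week-4 weight band, week-4 weight band is a post-treatment mediator, not a confounder. Stratifying on it would bias the estimate; the causal effect is the crude pooled difference.
The causal difference is the pooled difference: 0.600 − 0.378 = +0.222.

+0.22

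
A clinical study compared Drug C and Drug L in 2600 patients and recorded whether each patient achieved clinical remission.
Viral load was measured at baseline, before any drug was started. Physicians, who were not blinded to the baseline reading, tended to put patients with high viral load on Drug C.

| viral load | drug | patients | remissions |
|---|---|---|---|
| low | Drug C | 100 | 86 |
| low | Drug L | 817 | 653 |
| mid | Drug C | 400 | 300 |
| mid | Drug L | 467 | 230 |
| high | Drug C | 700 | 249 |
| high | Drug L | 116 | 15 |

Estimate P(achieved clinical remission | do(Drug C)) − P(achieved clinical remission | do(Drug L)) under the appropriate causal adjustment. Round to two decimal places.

The viral load-specific comparison favours Drug C throughout, but the pooled figures favour Drug L. The question is whether to condition on viral load.
Nothing the drug does changes viral load; the imbalance is an allocation artefact. With viral load also predicting the outcome, the pooled figure is confounded, and the within-stratum comparison is the causal one.
Adjusting over the population distribution of viral load: 0.353·(0.860−0.799) + 0.333·(0.750−0.493) + 0.314·(0.356−0.129) = +0.178.

+0.18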